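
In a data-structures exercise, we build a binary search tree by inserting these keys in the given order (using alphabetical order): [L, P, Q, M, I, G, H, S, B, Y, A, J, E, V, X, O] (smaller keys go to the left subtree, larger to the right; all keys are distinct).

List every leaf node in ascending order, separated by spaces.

A E H J O X

Insert L: tree is empty, so L becomes the root.
Insert P: P > L → go right. Place as right child of L.
Insert Q: Q > L → go right; Q > P → go right. Place as right child of P.
Insert M: M > L → go right; M < P → go left. Place as left child of P.
Insert I: I < L → go left. Place as left child of L.
Insert G: G < L → go left; G < I → go left. Place as left child of I.
Insert H: H < L → go left; H < I → go left; H > G → go right. Place as right child of G.
Insert S: S > L → go right; S > P → go right; S > Q → go right. Place as right child of Q.
Insert B: B < L → go left; B < I → go left; B < G → go left. Place as left child of G.
Insert Y: Y > L → go right; Y > P → go right; Y > Q → go right; Y > S → go right. Place as right child of S.
Insert A: A < L → go left; A < I → go left; A < G → go left; A < B → go left. Place as left child of B.
Insert J: J < L → go left; J > I → go right. Place as right child of I.
Insert E: E < L → go left; E < I → go left; E < G → go left; E > B → go right. Place as right child of B.
Insert V: V > L → go right; V > P → go right; V > Q → go right; V > S → go right; V < Y → go left. Place as left child of Y.
Insert X: X > L → go right; X > P → go right; X > Q → go right; X > S → go right; X < Y → go left; X > V → go right. Place as right child of V.
Insert O: O > L → go right; O < P → go left; O > M → go right. Place as right child of M.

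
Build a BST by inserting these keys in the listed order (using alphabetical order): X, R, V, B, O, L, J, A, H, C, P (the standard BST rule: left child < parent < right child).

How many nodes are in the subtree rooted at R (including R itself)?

10

X: root
R: left child of X (depth 1)
V: right child of R (depth 2)
B: left child of R (depth 2)
O: right child of B (depth 3)
L: left child of O (depth 4)
J: left child of L (depth 5)
A: left child of B (depth 3)
H: left child of J (depth 6)
C: left child of H (depth 7)
P: right child of O (depth 4)

Subtree rooted at R contains: R, B, A, O, L, J, H, C, P, V — 10 nodes.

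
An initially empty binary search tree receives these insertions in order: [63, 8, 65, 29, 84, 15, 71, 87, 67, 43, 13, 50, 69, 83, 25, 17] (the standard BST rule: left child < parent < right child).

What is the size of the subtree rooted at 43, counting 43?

Insert 63: tree is empty, so 63 becomes the root.
Insert 8: 8 < 63 → go left. Place as left child of 63.
Insert 65: 65 > 63 → go right. Place as right child of 63.
Insert 29: 29 < 63 → go left; 29 > 8 → go right. Place as right child of 8.
Insert 84: 84 > 63 → go right; 84 > 65 → go right. Place as right child of 65.
Insert 15: 15 < 63 → go left; 15 > 8 → go right; 15 < 29 → go left. Place as left child of 29.
Insert 71: 71 > 63 → go right; 71 > 65 → go right; 71 < 84 → go left. Place as left child of 84.
Insert 87: 87 > 63 → go right; 87 > 65 → go right; 87 > 84 → go right. Place as right child of 84.
Insert 67: 67 > 63 → go right; 67 > 65 → go right; 67 < 84 → go left; 67 < 71 → go left. Place as left child of 71.
Insert 43: 43 < 63 → go left; 43 > 8 → go right; 43 > 29 → go right. Place as right child of 29.
Insert 13: 13 < 63 → go left; 13 > 8 → go right; 13 < 29 → go left; 13 < 15 → go left. Place as left child of 15.
Insert 50: 50 < 63 → go left; 50 > 8 → go right; 50 > 29 → go right; 50 > 43 → go right. Place as right child of 43.
Insert 69: 69 > 63 → go right; 69 > 65 → go right; 69 < 84 → go left; 69 < 71 → go left; 69 > 67 → go right. Place as right child of 67.
Insert 83: 83 > 63 → go right; 83 > 65 → go right; 83 < 84 → go left; 83 > 71 → go right. Place as right child of 71.
Insert 25: 25 < 63 → go left; 25 > 8 → go right; 25 < 29 → go left; 25 > 15 → go right. Place as right child of 15.
Insert 17: 17 < 63 → go left; 17 > 8 → go right; 17 < 29 → go left; 17 > 15 → go right; 17 < 25 → go left. Place as left child of 25.

Subtree rooted at 43 contains: 43, 50 — 2 nodes.

2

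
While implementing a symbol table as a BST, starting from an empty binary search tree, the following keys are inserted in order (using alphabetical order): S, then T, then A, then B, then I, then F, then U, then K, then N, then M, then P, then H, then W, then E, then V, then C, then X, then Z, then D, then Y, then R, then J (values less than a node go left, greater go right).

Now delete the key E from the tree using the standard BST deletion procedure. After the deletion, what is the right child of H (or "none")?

Insert S: tree is empty, so S becomes the root.
Insert T: T > S → go right. Place as right child of S.
Insert A: A < S → go left. Place as left child of S.
Insert B: B < S → go left; B > A → go right. Place as right child of A.
Insert I: I < S → go left; I > A → go right; I > B → go right. Place as right child of B.
Insert F: F < S → go left; F > A → go right; F > B → go right; F < I → go left. Place as left child of I.
Insert U: U > S → go right; U > T → go right. Place as right child of T.
Insert K: K < S → go left; K > A → go right; K > B → go right; K > I → go right. Place as right child of I.
Insert N: N < S → go left; N > A → go right; N > B → go right; N > I → go right; N > K → go right. Place as right child of K.
Insert M: M < S → go left; M > A → go right; M > B → go right; M > I → go right; M > K → go right; M < N → go left. Place as left child of N.
Insert P: P < S → go left; P > A → go right; P > B → go right; P > I → go right; P > K → go right; P > N → go right. Place as right child of N.
Insert H: H < S → go left; H > A → go right; H > B → go right; H < I → go left; H > F → go right. Place as right child of F.
Insert W: W > S → go right; W > T → go right; W > U → go right. Place as right child of U.
Insert E: E < S → go left; E > A → go right; E > B → go right; E < I → go left; E < F → go left. Place as left child of F.
Insert V: V > S → go right; V > T → go right; V > U → go right; V < W → go left. Place as left child of W.
Insert C: C < S → go left; C > A → go right; C > B → go right; C < I → go left; C < F → go left; C < E → go left. Place as left child of E.
Insert X: X > S → go right; X > T → go right; X > U → go right; X > W → go right. Place as right child of W.
Insert Z: Z > S → go right; Z > T → go right; Z > U → go right; Z > W → go right; Z > X → go right. Place as right child of X.
Insert D: D < S → go left; D > A → go right; D > B → go right; D < I → go left; D < F → go left; D < E → go left; D > C → go right. Place as right child of C.
Insert Y: Y > S → go right; Y > T → go right; Y > U → go right; Y > W → go right; Y > X → go right; Y < Z → go left. Place as left child of Z.
Insert R: R < S → go left; R > A → go right; R > B → go right; R > I → go right; R > K → go right; R > N → go right; R > P → go right. Place as right child of P.
Insert J: J < S → go left; J > A → go right; J > B → go right; J > I → go right; J < K → go left. Place as left child of K.

Delete E (at most one child — splice it out).
After deletion, H's right child: none.

none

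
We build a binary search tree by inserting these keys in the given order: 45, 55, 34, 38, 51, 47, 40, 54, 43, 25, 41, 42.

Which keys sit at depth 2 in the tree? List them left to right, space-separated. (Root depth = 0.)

25 38 51

Insert 45: tree is empty, so 45 becomes the root.
Insert 55: 55 > 45 → go right. Place as right child of 45.
Insert 34: 34 < 45 → go left. Place as left child of 45.
Insert 38: 38 < 45 → go left; 38 > 34 → go right. Place as right child of 34.
Insert 51: 51 > 45 → go right; 51 < 55 → go left. Place as left child of 55.
Insert 47: 47 > 45 → go right; 47 < 55 → go left; 47 < 51 → go left. Place as left child of 51.
Insert 40: 40 < 45 → go left; 40 > 34 → go right; 40 > 38 → go right. Place as right child of 38.
Insert 54: 54 > 45 → go right; 54 < 55 → go left; 54 > 51 → go right. Place as right child of 51.
Insert 43: 43 < 45 → go left; 43 > 34 → go right; 43 > 38 → go right; 43 > 40 → go right. Place as right child of 40.
Insert 25: 25 < 45 → go left; 25 < 34 → go left. Place as left child of 34.
Insert 41: 41 < 45 → go left; 41 > 34 → go right; 41 > 38 → go right; 41 > 40 → go right; 41 < 43 → go left. Place as left child of 43.
Insert 42: 42 < 45 → go left; 42 > 34 → go right; 42 > 38 → go right; 42 > 40 → go right; 42 < 43 → go left; 42 > 41 → go right. Place as right child of 41.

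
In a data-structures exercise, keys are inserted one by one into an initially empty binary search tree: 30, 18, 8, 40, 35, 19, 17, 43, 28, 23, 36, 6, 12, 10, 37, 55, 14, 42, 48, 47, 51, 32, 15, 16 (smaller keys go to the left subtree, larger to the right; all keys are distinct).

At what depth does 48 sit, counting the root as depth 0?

30: root
18: left child of 30 (depth 1)
8: left child of 18 (depth 2)
40: right child of 30 (depth 1)
35: left child of 40 (depth 2)
19: right child of 18 (depth 2)
17: right child of 8 (depth 3)
43: right child of 40 (depth 2)
28: right child of 19 (depth 3)
23: left child of 28 (depth 4)
36: right child of 35 (depth 3)
6: left child of 8 (depth 3)
12: left child of 17 (depth 4)
10: left child of 12 (depth 5)
37: right child of 36 (depth 4)
55: right child of 43 (depth 3)
14: right child of 12 (depth 5)
42: left child of 43 (depth 3)
48: left child of 55 (depth 4)
47: left child of 48 (depth 5)
51: right child of 48 (depth 5)
32: left child of 35 (depth 3)
15: right child of 14 (depth 6)
16: right child of 15 (depth 7)

Path to 48: 30 → 40 → 43 → 55 → 48, which is 4 edges.

4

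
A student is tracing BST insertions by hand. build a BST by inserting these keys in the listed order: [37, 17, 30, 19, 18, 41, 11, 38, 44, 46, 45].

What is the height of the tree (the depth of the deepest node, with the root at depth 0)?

Resulting structure (node: left, right):
  37: L=17, R=41
  17: L=11, R=30
  30: L=19, R=–
  19: L=18, R=–
  18: L=–, R=–
  41: L=38, R=44
  11: L=–, R=–
  38: L=–, R=–
  44: L=–, R=46
  46: L=45, R=–
  45: L=–, R=–

The deepest node is 18 at depth 4.

4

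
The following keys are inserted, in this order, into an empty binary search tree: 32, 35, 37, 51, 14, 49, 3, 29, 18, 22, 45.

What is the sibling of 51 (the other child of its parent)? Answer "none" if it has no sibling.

none

Insert 32: tree is empty, so 32 becomes the root.
Insert 35: 35 > 32 → go right. Place as right child of 32.
Insert 37: 37 > 32 → go right; 37 > 35 → go right. Place as right child of 35.
Insert 51: 51 > 32 → go right; 51 > 35 → go right; 51 > 37 → go right. Place as right child of 37.
Insert 14: 14 < 32 → go left. Place as left child of 32.
Insert 49: 49 > 32 → go right; 49 > 35 → go right; 49 > 37 → go right; 49 < 51 → go left. Place as left child of 51.
Insert 3: 3 < 32 → go left; 3 < 14 → go left. Place as left child of 14.
Insert 29: 29 < 32 → go left; 29 > 14 → go right. Place as right child of 14.
Insert 18: 18 < 32 → go left; 18 > 14 → go right; 18 < 29 → go left. Place as left child of 29.
Insert 22: 22 < 32 → go left; 22 > 14 → go right; 22 < 29 → go left; 22 > 18 → go right. Place as right child of 18.
Insert 45: 45 > 32 → go right; 45 > 35 → go right; 45 > 37 → go right; 45 < 51 → go left; 45 < 49 → go left. Place as left child of 49.

51's parent is 37, which has only one child.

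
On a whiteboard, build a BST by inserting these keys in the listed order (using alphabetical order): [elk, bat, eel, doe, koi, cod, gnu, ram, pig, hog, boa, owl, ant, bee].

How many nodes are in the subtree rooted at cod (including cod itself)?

Insert elk: tree is empty, so elk becomes the root.
Insert bat: bat < elk → go left. Place as left child of elk.
Insert eel: eel < elk → go left; eel > bat → go right. Place as right child of bat.
Insert doe: doe < elk → go left; doe > bat → go right; doe < eel → go left. Place as left child of eel.
Insert koi: koi > elk → go right. Place as right child of elk.
Insert cod: cod < elk → go left; cod > bat → go right; cod < eel → go left; cod < doe → go left. Place as left child of doe.
Insert gnu: gnu > elk → go right; gnu < koi → go left. Place as left child of koi.
Insert ram: ram > elk → go right; ram > koi → go right. Place as right child of koi.
Insert pig: pig > elk → go right; pig > koi → go right; pig < ram → go left. Place as left child of ram.
Insert hog: hog > elk → go right; hog < koi → go left; hog > gnu → go right. Place as right child of gnu.
Insert boa: boa < elk → go left; boa > bat → go right; boa < eel → go left; boa < doe → go left; boa < cod → go left. Place as left child of cod.
Insert owl: owl > elk → go right; owl > koi → go right; owl < ram → go left; owl < pig → go left. Place as left child of pig.
Insert ant: ant < elk → go left; ant < bat → go left. Place as left child of bat.
Insert bee: bee < elk → go left; bee > bat → go right; bee < eel → go left; bee < doe → go left; bee < cod → go left; bee < boa → go left. Place as left child of boa.

Subtree rooted at cod contains: cod, boa, bee — 3 nodes.

3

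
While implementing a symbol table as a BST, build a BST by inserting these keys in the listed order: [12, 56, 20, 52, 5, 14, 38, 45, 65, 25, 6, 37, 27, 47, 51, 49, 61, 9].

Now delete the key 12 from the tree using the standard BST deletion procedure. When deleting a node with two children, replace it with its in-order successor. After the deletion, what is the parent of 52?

20

12: root
56: right child of 12 (depth 1)
20: left child of 56 (depth 2)
52: right child of 20 (depth 3)
5: left child of 12 (depth 1)
14: left child of 20 (depth 3)
38: left child of 52 (depth 4)
45: right child of 38 (depth 5)
65: right child of 56 (depth 2)
25: left child of 38 (depth 5)
6: right child of 5 (depth 2)
37: right child of 25 (depth 6)
27: left child of 37 (depth 7)
47: right child of 45 (depth 6)
51: right child of 47 (depth 7)
49: left child of 51 (depth 8)
61: left child of 65 (depth 3)
9: right child of 6 (depth 3)

Delete 12 (two children — replace with in-order successor).
After deletion, 52's parent is 20.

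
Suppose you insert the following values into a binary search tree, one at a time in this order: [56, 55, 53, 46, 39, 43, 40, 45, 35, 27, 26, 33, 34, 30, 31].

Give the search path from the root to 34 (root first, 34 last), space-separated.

56: root
55: left child of 56 (depth 1)
53: left child of 55 (depth 2)
46: left child of 53 (depth 3)
39: left child of 46 (depth 4)
43: right child of 39 (depth 5)
40: left child of 43 (depth 6)
45: right child of 43 (depth 6)
35: left child of 39 (depth 5)
27: left child of 35 (depth 6)
26: left child of 27 (depth 7)
33: right child of 27 (depth 7)
34: right child of 33 (depth 8)
30: left child of 33 (depth 8)
31: right child of 30 (depth 9)

56 55 53 46 39 35 27 33 34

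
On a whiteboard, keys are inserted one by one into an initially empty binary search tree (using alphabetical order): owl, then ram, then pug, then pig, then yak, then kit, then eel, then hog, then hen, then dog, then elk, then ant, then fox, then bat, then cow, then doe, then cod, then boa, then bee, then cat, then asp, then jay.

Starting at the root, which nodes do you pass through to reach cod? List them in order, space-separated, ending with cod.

Insert owl: tree is empty, so owl becomes the root.
Insert ram: ram > owl → go right. Place as right child of owl.
Insert pug: pug > owl → go right; pug < ram → go left. Place as left child of ram.
Insert pig: pig > owl → go right; pig < ram → go left; pig < pug → go left. Place as left child of pug.
Insert yak: yak > owl → go right; yak > ram → go right. Place as right child of ram.
Insert kit: kit < owl → go left. Place as left child of owl.
Insert eel: eel < owl → go left; eel < kit → go left. Place as left child of kit.
Insert hog: hog < owl → go left; hog < kit → go left; hog > eel → go right. Place as right child of eel.
Insert hen: hen < owl → go left; hen < kit → go left; hen > eel → go right; hen < hog → go left. Place as left child of hog.
Insert dog: dog < owl → go left; dog < kit → go left; dog < eel → go left. Place as left child of eel.
Insert elk: elk < owl → go left; elk < kit → go left; elk > eel → go right; elk < hog → go left; elk < hen → go left. Place as left child of hen.
Insert ant: ant < owl → go left; ant < kit → go left; ant < eel → go left; ant < dog → go left. Place as left child of dog.
Insert fox: fox < owl → go left; fox < kit → go left; fox > eel → go right; fox < hog → go left; fox < hen → go left; fox > elk → go right. Place as right child of elk.
Insert bat: bat < owl → go left; bat < kit → go left; bat < eel → go left; bat < dog → go left; bat > ant → go right. Place as right child of ant.
Insert cow: cow < owl → go left; cow < kit → go left; cow < eel → go left; cow < dog → go left; cow > ant → go right; cow > bat → go right. Place as right child of bat.
Insert doe: doe < owl → go left; doe < kit → go left; doe < eel → go left; doe < dog → go left; doe > ant → go right; doe > bat → go right; doe > cow → go right. Place as right child of cow.
Insert cod: cod < owl → go left; cod < kit → go left; cod < eel → go left; cod < dog → go left; cod > ant → go right; cod > bat → go right; cod < cow → go left. Place as left child of cow.
Insert boa: boa < owl → go left; boa < kit → go left; boa < eel → go left; boa < dog → go left; boa > ant → go right; boa > bat → go right; boa < cow → go left; boa < cod → go left. Place as left child of cod.
Insert bee: bee < owl → go left; bee < kit → go left; bee < eel → go left; bee < dog → go left; bee > ant → go right; bee > bat → go right; bee < cow → go left; bee < cod → go left; bee < boa → go left. Place as left child of boa.
Insert cat: cat < owl → go left; cat < kit → go left; cat < eel → go left; cat < dog → go left; cat > ant → go right; cat > bat → go right; cat < cow → go left; cat < cod → go left; cat > boa → go right. Place as right child of boa.
Insert asp: asp < owl → go left; asp < kit → go left; asp < eel → go left; asp < dog → go left; asp > ant → go right; asp < bat → go left. Place as left child of bat.
Insert jay: jay < owl → go left; jay < kit → go left; jay > eel → go right; jay > hog → go right. Place as right child of hog.

owl kit eel dog ant bat cow cod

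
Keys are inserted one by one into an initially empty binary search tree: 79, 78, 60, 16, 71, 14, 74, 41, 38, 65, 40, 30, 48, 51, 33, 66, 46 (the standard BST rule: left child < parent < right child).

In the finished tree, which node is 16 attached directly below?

Resulting structure (node: left, right):
  79: L=78, R=–
  78: L=60, R=–
  60: L=16, R=71
  16: L=14, R=41
  71: L=65, R=74
  14: L=–, R=–
  74: L=–, R=–
  41: L=38, R=48
  38: L=30, R=40
  65: L=–, R=66
  40: L=–, R=–
  30: L=–, R=33
  48: L=46, R=51
  51: L=–, R=–
  33: L=–, R=–
  66: L=–, R=–
  46: L=–, R=–

60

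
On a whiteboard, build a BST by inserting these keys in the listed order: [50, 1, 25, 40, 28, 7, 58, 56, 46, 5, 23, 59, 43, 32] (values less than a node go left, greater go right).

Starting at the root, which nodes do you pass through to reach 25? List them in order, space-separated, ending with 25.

Resulting structure (node: left, right):
  50: L=1, R=58
  1: L=–, R=25
  25: L=7, R=40
  40: L=28, R=46
  28: L=–, R=32
  7: L=5, R=23
  58: L=56, R=59
  56: L=–, R=–
  46: L=43, R=–
  5: L=–, R=–
  23: L=–, R=–
  59: L=–, R=–
  43: L=–, R=–
  32: L=–, R=–

50 1 25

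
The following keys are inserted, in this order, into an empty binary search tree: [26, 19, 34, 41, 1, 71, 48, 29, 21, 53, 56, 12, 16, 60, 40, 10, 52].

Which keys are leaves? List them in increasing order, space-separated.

Resulting structure (node: left, right):
  26: L=19, R=34
  19: L=1, R=21
  34: L=29, R=41
  41: L=40, R=71
  1: L=–, R=12
  71: L=48, R=–
  48: L=–, R=53
  29: L=–, R=–
  21: L=–, R=–
  53: L=52, R=56
  56: L=–, R=60
  12: L=10, R=16
  16: L=–, R=–
  60: L=–, R=–
  40: L=–, R=–
  10: L=–, R=–
  52: L=–, R=–

10 16 21 29 40 52 60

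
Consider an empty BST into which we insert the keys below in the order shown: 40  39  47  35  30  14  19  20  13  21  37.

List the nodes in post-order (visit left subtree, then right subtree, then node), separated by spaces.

13 21 20 19 14 30 37 35 39 47 40

Insert 40: tree is empty, so 40 becomes the root.
Insert 39: 39 < 40 → go left. Place as left child of 40.
Insert 47: 47 > 40 → go right. Place as right child of 40.
Insert 35: 35 < 40 → go left; 35 < 39 → go left. Place as left child of 39.
Insert 30: 30 < 40 → go left; 30 < 39 → go left; 30 < 35 → go left. Place as left child of 35.
Insert 14: 14 < 40 → go left; 14 < 39 → go left; 14 < 35 → go left; 14 < 30 → go left. Place as left child of 30.
Insert 19: 19 < 40 → go left; 19 < 39 → go left; 19 < 35 → go left; 19 < 30 → go left; 19 > 14 → go right. Place as right child of 14.
Insert 20: 20 < 40 → go left; 20 < 39 → go left; 20 < 35 → go left; 20 < 30 → go left; 20 > 14 → go right; 20 > 19 → go right. Place as right child of 19.
Insert 13: 13 < 40 → go left; 13 < 39 → go left; 13 < 35 → go left; 13 < 30 → go left; 13 < 14 → go left. Place as left child of 14.
Insert 21: 21 < 40 → go left; 21 < 39 → go left; 21 < 35 → go left; 21 < 30 → go left; 21 > 14 → go right; 21 > 19 → go right; 21 > 20 → go right. Place as right child of 20.
Insert 37: 37 < 40 → go left; 37 < 39 → go left; 37 > 35 → go right. Place as right child of 35.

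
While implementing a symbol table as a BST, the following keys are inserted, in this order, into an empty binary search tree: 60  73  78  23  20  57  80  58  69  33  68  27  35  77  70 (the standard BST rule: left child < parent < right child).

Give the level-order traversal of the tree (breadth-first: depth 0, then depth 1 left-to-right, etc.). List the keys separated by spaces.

60 23 73 20 57 69 78 33 58 68 70 77 80 27 35

Insert 60: tree is empty, so 60 becomes the root.
Insert 73: 73 > 60 → go right. Place as right child of 60.
Insert 78: 78 > 60 → go right; 78 > 73 → go right. Place as right child of 73.
Insert 23: 23 < 60 → go left. Place as left child of 60.
Insert 20: 20 < 60 → go left; 20 < 23 → go left. Place as left child of 23.
Insert 57: 57 < 60 → go left; 57 > 23 → go right. Place as right child of 23.
Insert 80: 80 > 60 → go right; 80 > 73 → go right; 80 > 78 → go right. Place as right child of 78.
Insert 58: 58 < 60 → go left; 58 > 23 → go right; 58 > 57 → go right. Place as right child of 57.
Insert 69: 69 > 60 → go right; 69 < 73 → go left. Place as left child of 73.
Insert 33: 33 < 60 → go left; 33 > 23 → go right; 33 < 57 → go left. Place as left child of 57.
Insert 68: 68 > 60 → go right; 68 < 73 → go left; 68 < 69 → go left. Place as left child of 69.
Insert 27: 27 < 60 → go left; 27 > 23 → go right; 27 < 57 → go left; 27 < 33 → go left. Place as left child of 33.
Insert 35: 35 < 60 → go left; 35 > 23 → go right; 35 < 57 → go left; 35 > 33 → go right. Place as right child of 33.
Insert 77: 77 > 60 → go right; 77 > 73 → go right; 77 < 78 → go left. Place as left child of 78.
Insert 70: 70 > 60 → go right; 70 < 73 → go left; 70 > 69 → go right. Place as right child of 69.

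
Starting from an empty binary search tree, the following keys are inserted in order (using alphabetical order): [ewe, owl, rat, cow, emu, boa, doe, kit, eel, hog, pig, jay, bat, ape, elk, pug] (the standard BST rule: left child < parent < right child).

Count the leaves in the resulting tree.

4

Insert ewe: tree is empty, so ewe becomes the root.
Insert owl: owl > ewe → go right. Place as right child of ewe.
Insert rat: rat > ewe → go right; rat > owl → go right. Place as right child of owl.
Insert cow: cow < ewe → go left. Place as left child of ewe.
Insert emu: emu < ewe → go left; emu > cow → go right. Place as right child of cow.
Insert boa: boa < ewe → go left; boa < cow → go left. Place as left child of cow.
Insert doe: doe < ewe → go left; doe > cow → go right; doe < emu → go left. Place as left child of emu.
Insert kit: kit > ewe → go right; kit < owl → go left. Place as left child of owl.
Insert eel: eel < ewe → go left; eel > cow → go right; eel < emu → go left; eel > doe → go right. Place as right child of doe.
Insert hog: hog > ewe → go right; hog < owl → go left; hog < kit → go left. Place as left child of kit.
Insert pig: pig > ewe → go right; pig > owl → go right; pig < rat → go left. Place as left child of rat.
Insert jay: jay > ewe → go right; jay < owl → go left; jay < kit → go left; jay > hog → go right. Place as right child of hog.
Insert bat: bat < ewe → go left; bat < cow → go left; bat < boa → go left. Place as left child of boa.
Insert ape: ape < ewe → go left; ape < cow → go left; ape < boa → go left; ape < bat → go left. Place as left child of bat.
Insert elk: elk < ewe → go left; elk > cow → go right; elk < emu → go left; elk > doe → go right; elk > eel → go right. Place as right child of eel.
Insert pug: pug > ewe → go right; pug > owl → go right; pug < rat → go left; pug > pig → go right. Place as right child of pig.

Leaves: ape, elk, jay, pug — 4 in total.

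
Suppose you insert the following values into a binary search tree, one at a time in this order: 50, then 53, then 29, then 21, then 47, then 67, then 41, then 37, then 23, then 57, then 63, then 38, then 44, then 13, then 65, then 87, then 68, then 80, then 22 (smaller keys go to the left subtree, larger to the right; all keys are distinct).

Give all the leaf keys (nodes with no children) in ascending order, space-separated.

13 22 38 44 65 80

Resulting structure (node: left, right):
  50: L=29, R=53
  53: L=–, R=67
  29: L=21, R=47
  21: L=13, R=23
  47: L=41, R=–
  67: L=57, R=87
  41: L=37, R=44
  37: L=–, R=38
  23: L=22, R=–
  57: L=–, R=63
  63: L=–, R=65
  38: L=–, R=–
  44: L=–, R=–
  13: L=–, R=–
  65: L=–, R=–
  87: L=68, R=–
  68: L=–, R=80
  80: L=–, R=–
  22: L=–, R=–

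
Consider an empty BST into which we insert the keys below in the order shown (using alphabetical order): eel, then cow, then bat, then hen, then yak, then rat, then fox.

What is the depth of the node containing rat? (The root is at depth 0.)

3

Insert eel: tree is empty, so eel becomes the root.
Insert cow: cow < eel → go left. Place as left child of eel.
Insert bat: bat < eel → go left; bat < cow → go left. Place as left child of cow.
Insert hen: hen > eel → go right. Place as right child of eel.
Insert yak: yak > eel → go right; yak > hen → go right. Place as right child of hen.
Insert rat: rat > eel → go right; rat > hen → go right; rat < yak → go left. Place as left child of yak.
Insert fox: fox > eel → go right; fox < hen → go left. Place as left child of hen.

Path to rat: eel → hen → yak → rat, which is 3 edges.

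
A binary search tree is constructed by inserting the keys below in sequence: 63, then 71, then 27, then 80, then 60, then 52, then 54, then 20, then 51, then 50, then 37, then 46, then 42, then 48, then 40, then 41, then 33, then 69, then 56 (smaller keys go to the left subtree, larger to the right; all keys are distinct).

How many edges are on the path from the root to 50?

5

Insert 63: tree is empty, so 63 becomes the root.
Insert 71: 71 > 63 → go right. Place as right child of 63.
Insert 27: 27 < 63 → go left. Place as left child of 63.
Insert 80: 80 > 63 → go right; 80 > 71 → go right. Place as right child of 71.
Insert 60: 60 < 63 → go left; 60 > 27 → go right. Place as right child of 27.
Insert 52: 52 < 63 → go left; 52 > 27 → go right; 52 < 60 → go left. Place as left child of 60.
Insert 54: 54 < 63 → go left; 54 > 27 → go right; 54 < 60 → go left; 54 > 52 → go right. Place as right child of 52.
Insert 20: 20 < 63 → go left; 20 < 27 → go left. Place as left child of 27.
Insert 51: 51 < 63 → go left; 51 > 27 → go right; 51 < 60 → go left; 51 < 52 → go left. Place as left child of 52.
Insert 50: 50 < 63 → go left; 50 > 27 → go right; 50 < 60 → go left; 50 < 52 → go left; 50 < 51 → go left. Place as left child of 51.
Insert 37: 37 < 63 → go left; 37 > 27 → go right; 37 < 60 → go left; 37 < 52 → go left; 37 < 51 → go left; 37 < 50 → go left. Place as left child of 50.
Insert 46: 46 < 63 → go left; 46 > 27 → go right; 46 < 60 → go left; 46 < 52 → go left; 46 < 51 → go left; 46 < 50 → go left; 46 > 37 → go right. Place as right child of 37.
Insert 42: 42 < 63 → go left; 42 > 27 → go right; 42 < 60 → go left; 42 < 52 → go left; 42 < 51 → go left; 42 < 50 → go left; 42 > 37 → go right; 42 < 46 → go left. Place as left child of 46.
Insert 48: 48 < 63 → go left; 48 > 27 → go right; 48 < 60 → go left; 48 < 52 → go left; 48 < 51 → go left; 48 < 50 → go left; 48 > 37 → go right; 48 > 46 → go right. Place as right child of 46.
Insert 40: 40 < 63 → go left; 40 > 27 → go right; 40 < 60 → go left; 40 < 52 → go left; 40 < 51 → go left; 40 < 50 → go left; 40 > 37 → go right; 40 < 46 → go left; 40 < 42 → go left. Place as left child of 42.
Insert 41: 41 < 63 → go left; 41 > 27 → go right; 41 < 60 → go left; 41 < 52 → go left; 41 < 51 → go left; 41 < 50 → go left; 41 > 37 → go right; 41 < 46 → go left; 41 < 42 → go left; 41 > 40 → go right. Place as right child of 40.
Insert 33: 33 < 63 → go left; 33 > 27 → go right; 33 < 60 → go left; 33 < 52 → go left; 33 < 51 → go left; 33 < 50 → go left; 33 < 37 → go left. Place as left child of 37.
Insert 69: 69 > 63 → go right; 69 < 71 → go left. Place as left child of 71.
Insert 56: 56 < 63 → go left; 56 > 27 → go right; 56 < 60 → go left; 56 > 52 → go right; 56 > 54 → go right. Place as right child of 54.

Path to 50: 63 → 27 → 60 → 52 → 51 → 50, which is 5 edges.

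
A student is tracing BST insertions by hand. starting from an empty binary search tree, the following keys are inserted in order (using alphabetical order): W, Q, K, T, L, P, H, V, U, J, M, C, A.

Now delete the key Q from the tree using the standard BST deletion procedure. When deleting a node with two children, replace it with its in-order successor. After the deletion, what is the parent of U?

V

W: root
Q: left child of W (depth 1)
K: left child of Q (depth 2)
T: right child of Q (depth 2)
L: right child of K (depth 3)
P: right child of L (depth 4)
H: left child of K (depth 3)
V: right child of T (depth 3)
U: left child of V (depth 4)
J: right child of H (depth 4)
M: left child of P (depth 5)
C: left child of H (depth 4)
A: left child of C (depth 5)

Delete Q (two children — replace with in-order successor).
After deletion, U's parent is V.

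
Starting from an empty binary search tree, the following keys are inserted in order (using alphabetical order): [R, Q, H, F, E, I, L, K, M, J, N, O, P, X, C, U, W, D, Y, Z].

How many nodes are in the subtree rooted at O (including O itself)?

R: root
Q: left child of R (depth 1)
H: left child of Q (depth 2)
F: left child of H (depth 3)
E: left child of F (depth 4)
I: right child of H (depth 3)
L: right child of I (depth 4)
K: left child of L (depth 5)
M: right child of L (depth 5)
J: left child of K (depth 6)
N: right child of M (depth 6)
O: right child of N (depth 7)
P: right child of O (depth 8)
X: right child of R (depth 1)
C: left child of E (depth 5)
U: left child of X (depth 2)
W: right child of U (depth 3)
D: right child of C (depth 6)
Y: right child of X (depth 2)
Z: right child of Y (depth 3)

Subtree rooted at O contains: O, P — 2 nodes.

2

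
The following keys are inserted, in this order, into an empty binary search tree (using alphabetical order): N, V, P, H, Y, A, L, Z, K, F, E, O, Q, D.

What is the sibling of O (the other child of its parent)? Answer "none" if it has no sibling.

Q

Insert N: tree is empty, so N becomes the root.
Insert V: V > N → go right. Place as right child of N.
Insert P: P > N → go right; P < V → go left. Place as left child of V.
Insert H: H < N → go left. Place as left child of N.
Insert Y: Y > N → go right; Y > V → go right. Place as right child of V.
Insert A: A < N → go left; A < H → go left. Place as left child of H.
Insert L: L < N → go left; L > H → go right. Place as right child of H.
Insert Z: Z > N → go right; Z > V → go right; Z > Y → go right. Place as right child of Y.
Insert K: K < N → go left; K > H → go right; K < L → go left. Place as left child of L.
Insert F: F < N → go left; F < H → go left; F > A → go right. Place as right child of A.
Insert E: E < N → go left; E < H → go left; E > A → go right; E < F → go left. Place as left child of F.
Insert O: O > N → go right; O < V → go left; O < P → go left. Place as left child of P.
Insert Q: Q > N → go right; Q < V → go left; Q > P → go right. Place as right child of P.
Insert D: D < N → go left; D < H → go left; D > A → go right; D < F → go left; D < E → go left. Place as left child of E.

O's parent is P; the other child of P is Q.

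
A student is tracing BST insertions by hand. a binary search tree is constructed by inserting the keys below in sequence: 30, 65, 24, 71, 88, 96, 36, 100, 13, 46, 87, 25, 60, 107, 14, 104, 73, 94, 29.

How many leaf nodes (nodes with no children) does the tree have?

Resulting structure (node: left, right):
  30: L=24, R=65
  65: L=36, R=71
  24: L=13, R=25
  71: L=–, R=88
  88: L=87, R=96
  96: L=94, R=100
  36: L=–, R=46
  100: L=–, R=107
  13: L=–, R=14
  46: L=–, R=60
  87: L=73, R=–
  25: L=–, R=29
  60: L=–, R=–
  107: L=104, R=–
  14: L=–, R=–
  104: L=–, R=–
  73: L=–, R=–
  94: L=–, R=–
  29: L=–, R=–

Leaves: 14, 29, 60, 73, 94, 104 — 6 in total.

6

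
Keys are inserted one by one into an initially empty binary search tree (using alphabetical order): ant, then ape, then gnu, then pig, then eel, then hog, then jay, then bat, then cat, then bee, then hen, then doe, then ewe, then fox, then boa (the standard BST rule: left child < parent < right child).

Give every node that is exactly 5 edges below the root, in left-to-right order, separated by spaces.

ant: root
ape: right child of ant (depth 1)
gnu: right child of ape (depth 2)
pig: right child of gnu (depth 3)
eel: left child of gnu (depth 3)
hog: left child of pig (depth 4)
jay: right child of hog (depth 5)
bat: left child of eel (depth 4)
cat: right child of bat (depth 5)
bee: left child of cat (depth 6)
hen: left child of hog (depth 5)
doe: right child of cat (depth 6)
ewe: right child of eel (depth 4)
fox: right child of ewe (depth 5)
boa: right child of bee (depth 7)

cat fox hen jay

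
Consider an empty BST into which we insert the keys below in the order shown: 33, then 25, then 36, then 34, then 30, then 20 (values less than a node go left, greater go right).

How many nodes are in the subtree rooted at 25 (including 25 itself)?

3

33: root
25: left child of 33 (depth 1)
36: right child of 33 (depth 1)
34: left child of 36 (depth 2)
30: right child of 25 (depth 2)
20: left child of 25 (depth 2)

Subtree rooted at 25 contains: 25, 20, 30 — 3 nodes.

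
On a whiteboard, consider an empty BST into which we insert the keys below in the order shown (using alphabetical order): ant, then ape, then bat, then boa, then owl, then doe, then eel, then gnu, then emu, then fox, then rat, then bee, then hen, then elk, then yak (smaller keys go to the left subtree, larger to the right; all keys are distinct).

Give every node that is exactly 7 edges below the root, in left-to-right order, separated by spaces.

Insert ant: tree is empty, so ant becomes the root.
Insert ape: ape > ant → go right. Place as right child of ant.
Insert bat: bat > ant → go right; bat > ape → go right. Place as right child of ape.
Insert boa: boa > ant → go right; boa > ape → go right; boa > bat → go right. Place as right child of bat.
Insert owl: owl > ant → go right; owl > ape → go right; owl > bat → go right; owl > boa → go right. Place as right child of boa.
Insert doe: doe > ant → go right; doe > ape → go right; doe > bat → go right; doe > boa → go right; doe < owl → go left. Place as left child of owl.
Insert eel: eel > ant → go right; eel > ape → go right; eel > bat → go right; eel > boa → go right; eel < owl → go left; eel > doe → go right. Place as right child of doe.
Insert gnu: gnu > ant → go right; gnu > ape → go right; gnu > bat → go right; gnu > boa → go right; gnu < owl → go left; gnu > doe → go right; gnu > eel → go right. Place as right child of eel.
Insert emu: emu > ant → go right; emu > ape → go right; emu > bat → go right; emu > boa → go right; emu < owl → go left; emu > doe → go right; emu > eel → go right; emu < gnu → go left. Place as left child of gnu.
Insert fox: fox > ant → go right; fox > ape → go right; fox > bat → go right; fox > boa → go right; fox < owl → go left; fox > doe → go right; fox > eel → go right; fox < gnu → go left; fox > emu → go right. Place as right child of emu.
Insert rat: rat > ant → go right; rat > ape → go right; rat > bat → go right; rat > boa → go right; rat > owl → go right. Place as right child of owl.
Insert bee: bee > ant → go right; bee > ape → go right; bee > bat → go right; bee < boa → go left. Place as left child of boa.
Insert hen: hen > ant → go right; hen > ape → go right; hen > bat → go right; hen > boa → go right; hen < owl → go left; hen > doe → go right; hen > eel → go right; hen > gnu → go right. Place as right child of gnu.
Insert elk: elk > ant → go right; elk > ape → go right; elk > bat → go right; elk > boa → go right; elk < owl → go left; elk > doe → go right; elk > eel → go right; elk < gnu → go left; elk < emu → go left. Place as left child of emu.
Insert yak: yak > ant → go right; yak > ape → go right; yak > bat → go right; yak > boa → go right; yak > owl → go right; yak > rat → go right. Place as right child of rat.

gnu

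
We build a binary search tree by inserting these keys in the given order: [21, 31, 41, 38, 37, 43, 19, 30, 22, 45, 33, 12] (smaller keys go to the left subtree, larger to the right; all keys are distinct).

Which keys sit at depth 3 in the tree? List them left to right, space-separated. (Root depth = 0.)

22 38 43

Insert 21: tree is empty, so 21 becomes the root.
Insert 31: 31 > 21 → go right. Place as right child of 21.
Insert 41: 41 > 21 → go right; 41 > 31 → go right. Place as right child of 31.
Insert 38: 38 > 21 → go right; 38 > 31 → go right; 38 < 41 → go left. Place as left child of 41.
Insert 37: 37 > 21 → go right; 37 > 31 → go right; 37 < 41 → go left; 37 < 38 → go left. Place as left child of 38.
Insert 43: 43 > 21 → go right; 43 > 31 → go right; 43 > 41 → go right. Place as right child of 41.
Insert 19: 19 < 21 → go left. Place as left child of 21.
Insert 30: 30 > 21 → go right; 30 < 31 → go left. Place as left child of 31.
Insert 22: 22 > 21 → go right; 22 < 31 → go left; 22 < 30 → go left. Place as left child of 30.
Insert 45: 45 > 21 → go right; 45 > 31 → go right; 45 > 41 → go right; 45 > 43 → go right. Place as right child of 43.
Insert 33: 33 > 21 → go right; 33 > 31 → go right; 33 < 41 → go left; 33 < 38 → go left; 33 < 37 → go left. Place as left child of 37.
Insert 12: 12 < 21 → go left; 12 < 19 → go left. Place as left child of 19.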